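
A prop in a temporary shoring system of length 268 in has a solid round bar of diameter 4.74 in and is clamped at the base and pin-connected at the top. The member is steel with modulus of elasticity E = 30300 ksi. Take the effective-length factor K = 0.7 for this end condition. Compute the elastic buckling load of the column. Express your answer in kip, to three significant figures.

I = πd⁴/64 = π×4.74⁴/64 = 24.78 in⁴
Effective length L_e = K·L = 0.7 × 268 = 187.6 in
P_cr = π²EI / L_e² = π² × 30300×10³ × 24.78 / 187.6² = 2.106×10^5 lb

P_cr ≈ 211 kip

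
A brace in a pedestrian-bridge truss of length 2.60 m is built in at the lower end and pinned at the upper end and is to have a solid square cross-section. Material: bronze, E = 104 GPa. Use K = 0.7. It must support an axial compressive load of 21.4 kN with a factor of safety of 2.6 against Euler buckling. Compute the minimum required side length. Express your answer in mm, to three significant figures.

Required P_cr = n·P = 2.6 × 21.4 = 55.64 kN
L_e = K·L = 0.7 × 2.60 = 1.820 m
Required I = P_cr·L_e²/(π²E) = 5.564×10^4 × 1.820² / (π² × 1.04×10^11) = 1.796×10^-7 m⁴
I_req = 1.796×10^5 mm⁴
Solid square: I = a⁴/12  ⇒  a = (12I)^(1/4) = (12×1.796×10^5)^(1/4) = 38.3 mm

a ≈ 38.3 mm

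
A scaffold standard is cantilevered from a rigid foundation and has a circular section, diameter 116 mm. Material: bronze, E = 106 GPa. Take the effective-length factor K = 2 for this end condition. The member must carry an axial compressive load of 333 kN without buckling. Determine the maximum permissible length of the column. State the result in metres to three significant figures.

I = πd⁴/64 = π×116⁴/64 = 8.888×10^6 mm⁴
I = 8.888×10^-6 m⁴
At the buckling limit P_cr = P = 3.330×10^5 N
From P_cr = π²EI/(K·L)²:  L = (1/K)·√(π²EI/P_cr) = (1/2)·√(π²×1.06×10^11×8.888×10^-6/3.330×10^5)
L = 2.64 m

L_max ≈ 2.64 m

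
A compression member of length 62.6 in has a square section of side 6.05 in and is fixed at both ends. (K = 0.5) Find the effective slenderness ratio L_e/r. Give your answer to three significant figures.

λ ≈ 17.9

I = a⁴/12 = 6.05⁴/12 = 111.6 in⁴
A = 36.60 in²;  r_min = √(I/A) = √(111.6/36.60) = 1.746 in
L_e = K·L = 0.5 × 62.6 = 31.30 in
λ = L_e / r_min = 31.300 / 1.746 = 17.9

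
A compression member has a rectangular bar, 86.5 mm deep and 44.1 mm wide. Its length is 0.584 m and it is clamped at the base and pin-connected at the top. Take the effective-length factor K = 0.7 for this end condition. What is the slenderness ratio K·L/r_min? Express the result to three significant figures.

λ ≈ 32.1

For a rectangle r_min = b/√12 = 44.1/√12 = 12.73 mm
L_e = K·L = 0.7 × 0.584 m = 0.4088 m = 408.80 mm
λ = L_e / r_min = 408.80 / 12.73 = 32.1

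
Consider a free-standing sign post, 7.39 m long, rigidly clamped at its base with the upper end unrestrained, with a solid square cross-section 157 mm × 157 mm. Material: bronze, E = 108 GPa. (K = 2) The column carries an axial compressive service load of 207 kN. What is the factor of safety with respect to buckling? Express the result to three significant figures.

n ≈ 1.19

I = a⁴/12 = 157⁴/12 = 5.063×10^7 mm⁴
I = 5.063×10^7 mm⁴ = 5.063×10^-5 m⁴
Effective length L_e = K·L = 2 × 7.39 = 14.78 m
P_cr = π²EI / L_e² = π² × 108×10⁹ × 5.063×10^-5 / 14.78² = 2.471×10^5 N
Factor of safety n = P_cr / P = 247.05 / 207 = 1.19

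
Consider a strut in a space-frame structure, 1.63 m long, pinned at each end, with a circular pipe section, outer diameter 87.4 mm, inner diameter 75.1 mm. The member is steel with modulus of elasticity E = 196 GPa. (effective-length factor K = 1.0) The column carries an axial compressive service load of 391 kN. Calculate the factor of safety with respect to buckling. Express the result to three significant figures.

d_o = 87.4 mm, d_i = 75.1 mm
I = π(d_o⁴ − d_i⁴)/64 = π(87.4⁴ − 75.10⁴)/64 = 1.303×10^6 mm⁴
I = 1.303×10^6 mm⁴ = 1.303×10^-6 m⁴
Effective length L_e = K·L = 1 × 1.63 = 1.630 m
P_cr = π²EI / L_e² = π² × 196×10⁹ × 1.303×10^-6 / 1.630² = 9.486×10^5 N
Factor of safety n = P_cr / P = 948.56 / 391 = 2.43

n ≈ 2.43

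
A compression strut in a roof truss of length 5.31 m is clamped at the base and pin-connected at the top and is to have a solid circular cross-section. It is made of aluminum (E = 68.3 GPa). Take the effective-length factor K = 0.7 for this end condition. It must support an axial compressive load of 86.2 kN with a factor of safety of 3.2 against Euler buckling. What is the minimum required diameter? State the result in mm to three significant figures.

Required P_cr = n·P = 3.2 × 86.2 = 275.8 kN
L_e = K·L = 0.7 × 5.31 = 3.717 m
Required I = P_cr·L_e²/(π²E) = 2.758×10^5 × 3.717² / (π² × 6.83×10^10) = 5.654×10^-6 m⁴
I_req = 5.654×10^6 mm⁴
Solid circle: I = πd⁴/64  ⇒  d = (64I/π)^(1/4) = (64×5.654×10^6/π)^(1/4) = 104 mm

d ≈ 104 mm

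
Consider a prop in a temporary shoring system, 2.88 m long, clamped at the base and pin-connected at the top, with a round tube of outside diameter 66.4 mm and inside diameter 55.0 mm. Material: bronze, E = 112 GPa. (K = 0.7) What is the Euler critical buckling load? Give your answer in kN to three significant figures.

P_cr ≈ 137 kN

d_o = 66.4 mm, d_i = 55.0 mm
I = π(d_o⁴ − d_i⁴)/64 = π(66.4⁴ − 55.00⁴)/64 = 5.050×10^5 mm⁴
I = 5.050×10^5 mm⁴ = 5.050×10^-7 m⁴
Effective length L_e = K·L = 0.7 × 2.88 = 2.016 m
P_cr = π²EI / L_e² = π² × 112×10⁹ × 5.050×10^-7 / 2.016² = 1.374×10^5 N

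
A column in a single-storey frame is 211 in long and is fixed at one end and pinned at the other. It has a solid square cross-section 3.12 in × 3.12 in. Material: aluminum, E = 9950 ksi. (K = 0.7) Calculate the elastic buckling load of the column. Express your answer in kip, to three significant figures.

P_cr ≈ 35.5 kip

I = a⁴/12 = 3.12⁴/12 = 7.897 in⁴
Effective length L_e = K·L = 0.7 × 211 = 147.7 in
P_cr = π²EI / L_e² = π² × 9950×10³ × 7.897 / 147.7² = 3.555×10^4 lb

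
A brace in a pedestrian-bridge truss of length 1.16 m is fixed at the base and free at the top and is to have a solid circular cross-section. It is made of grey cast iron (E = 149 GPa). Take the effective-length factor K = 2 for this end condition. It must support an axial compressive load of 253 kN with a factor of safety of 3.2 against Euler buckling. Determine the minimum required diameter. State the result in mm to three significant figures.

d ≈ 88.1 mm

Required P_cr = n·P = 3.2 × 253 = 809.6 kN
L_e = K·L = 2 × 1.16 = 2.320 m
Required I = P_cr·L_e²/(π²E) = 8.096×10^5 × 2.320² / (π² × 1.49×10^11) = 2.963×10^-6 m⁴
I_req = 2.963×10^6 mm⁴
Solid circle: I = πd⁴/64  ⇒  d = (64I/π)^(1/4) = (64×2.963×10^6/π)^(1/4) = 88.1 mm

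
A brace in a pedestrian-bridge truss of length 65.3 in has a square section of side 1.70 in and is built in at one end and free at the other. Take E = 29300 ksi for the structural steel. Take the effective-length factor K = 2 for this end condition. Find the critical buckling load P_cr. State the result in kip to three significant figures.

P_cr ≈ 11.8 kip

I = a⁴/12 = 1.70⁴/12 = 0.6960 in⁴
Effective length L_e = K·L = 2 × 65.3 = 130.6 in
P_cr = π²EI / L_e² = π² × 29300×10³ × 0.6960 / 130.6² = 1.180×10^4 lb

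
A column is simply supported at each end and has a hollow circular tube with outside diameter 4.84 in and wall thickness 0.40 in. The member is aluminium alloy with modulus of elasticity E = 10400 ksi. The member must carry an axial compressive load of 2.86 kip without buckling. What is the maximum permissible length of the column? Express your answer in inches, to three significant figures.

Inner diameter d_i = 4.84 − 2×0.40 = 4.040 in
I = π(d_o⁴ − d_i⁴)/64 = π(4.84⁴ − 4.040⁴)/64 = 13.86 in⁴
At the buckling limit P_cr = P = 2.860×10^3 lb
From P_cr = π²EI/(K·L)²:  L = (1/K)·√(π²EI/P_cr) = (1/1)·√(π²×1.04×10^7×13.86/2.860×10^3)
L = 705 in

L_max ≈ 705 in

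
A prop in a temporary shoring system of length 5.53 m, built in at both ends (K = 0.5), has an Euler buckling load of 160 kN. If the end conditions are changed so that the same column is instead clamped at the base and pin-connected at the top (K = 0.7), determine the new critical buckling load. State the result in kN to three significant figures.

P_cr ≈ 81.6 kN

P_cr ∝ 1/K², so P_cr,new = P_cr,old × (K_old/K_new)² = 160 × (0.5/0.7)²
= 160 × 0.5102 = 81.6 kN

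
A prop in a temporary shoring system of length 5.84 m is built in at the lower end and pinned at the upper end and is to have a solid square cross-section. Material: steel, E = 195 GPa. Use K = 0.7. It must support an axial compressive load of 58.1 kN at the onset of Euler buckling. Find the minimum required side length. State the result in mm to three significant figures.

L_e = K·L = 0.7 × 5.84 = 4.088 m
Required I = P_cr·L_e²/(π²E) = 5.810×10^4 × 4.088² / (π² × 1.95×10^11) = 5.045×10^-7 m⁴
I_req = 5.045×10^5 mm⁴
Solid square: I = a⁴/12  ⇒  a = (12I)^(1/4) = (12×5.045×10^5)^(1/4) = 49.6 mm

a ≈ 49.6 mm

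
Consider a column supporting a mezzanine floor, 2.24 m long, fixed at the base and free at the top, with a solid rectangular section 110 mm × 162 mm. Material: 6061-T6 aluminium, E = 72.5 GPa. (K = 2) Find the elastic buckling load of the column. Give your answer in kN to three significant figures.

Buckling occurs about the weak axis: I_min = h·b³/12 with b = 110 mm (the shorter side).
I_min = 162×110³/12 = 1.797×10^7 mm⁴
I = 1.797×10^7 mm⁴ = 1.797×10^-5 m⁴
Effective length L_e = K·L = 2 × 2.24 = 4.480 m
P_cr = π²EI / L_e² = π² × 72.5×10⁹ × 1.797×10^-5 / 4.480² = 6.406×10^5 N

P_cr ≈ 641 kN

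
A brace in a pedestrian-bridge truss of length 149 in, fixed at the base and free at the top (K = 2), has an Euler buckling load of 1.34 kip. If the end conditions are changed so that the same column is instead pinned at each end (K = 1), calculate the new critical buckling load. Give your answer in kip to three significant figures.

P_cr ∝ 1/K², so P_cr,new = P_cr,old × (K_old/K_new)² = 1.34 × (2/1)²
= 1.34 × 4.000 = 5.36 kip

P_cr ≈ 5.36 kip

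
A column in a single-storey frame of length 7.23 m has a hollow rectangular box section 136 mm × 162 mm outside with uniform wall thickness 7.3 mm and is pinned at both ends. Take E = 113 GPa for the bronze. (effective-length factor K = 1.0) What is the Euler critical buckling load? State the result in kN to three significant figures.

Inner dimensions: h_i = 162 − 2×7.3 = 147.4 mm, b_i = 136 − 2×7.3 = 121.4 mm
Weak-axis I_min = (h_o·b_o³ − h_i·b_i³)/12 with b_o = 136, b_i = 121.4 mm (shorter outer/inner sides).
I_min = (162×136³ − 147.4×121.4³)/12 = 1.198×10^7 mm⁴
I = 1.198×10^7 mm⁴ = 1.198×10^-5 m⁴
Effective length L_e = K·L = 1 × 7.23 = 7.230 m
P_cr = π²EI / L_e² = π² × 113×10⁹ × 1.198×10^-5 / 7.230² = 2.556×10^5 N

P_cr ≈ 256 kN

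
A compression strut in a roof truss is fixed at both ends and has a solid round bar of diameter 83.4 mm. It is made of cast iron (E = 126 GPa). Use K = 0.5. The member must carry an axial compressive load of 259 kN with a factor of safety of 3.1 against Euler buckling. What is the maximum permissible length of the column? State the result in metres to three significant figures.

L_max ≈ 3.84 m

I = πd⁴/64 = π×83.4⁴/64 = 2.375×10^6 mm⁴
I = 2.375×10^-6 m⁴
Required critical load P_cr = n·P = 3.1 × 259 = 802.9 kN = 8.029×10^5 N
From P_cr = π²EI/(K·L)²:  L = (1/K)·√(π²EI/P_cr) = (1/0.5)·√(π²×1.26×10^11×2.375×10^-6/8.029×10^5)
L = 3.84 m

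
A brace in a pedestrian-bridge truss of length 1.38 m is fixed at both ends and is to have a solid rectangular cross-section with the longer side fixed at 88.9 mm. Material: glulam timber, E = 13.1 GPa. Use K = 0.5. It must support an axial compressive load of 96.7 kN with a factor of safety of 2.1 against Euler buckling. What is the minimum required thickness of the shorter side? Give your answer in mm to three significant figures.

b ≈ 46.6 mm

Required P_cr = n·P = 2.1 × 96.7 = 203.1 kN
L_e = K·L = 0.5 × 1.38 = 0.6900 m
Required I = P_cr·L_e²/(π²E) = 2.031×10^5 × 0.6900² / (π² × 1.31×10^10) = 7.478×10^-7 m⁴
I_req = 7.478×10^5 mm⁴
Rectangle, weak axis: I_min = h·b³/12 with h = 88.9 mm fixed  ⇒  b = (12I/h)^(1/3) = 46.6 mm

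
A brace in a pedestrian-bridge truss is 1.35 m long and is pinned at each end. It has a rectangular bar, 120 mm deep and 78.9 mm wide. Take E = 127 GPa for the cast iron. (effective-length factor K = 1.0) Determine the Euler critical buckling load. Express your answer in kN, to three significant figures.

Buckling occurs about the weak axis: I_min = h·b³/12 with b = 78.9 mm (the shorter side).
I_min = 120×78.9³/12 = 4.912×10^6 mm⁴
I = 4.912×10^6 mm⁴ = 4.912×10^-6 m⁴
Effective length L_e = K·L = 1 × 1.35 = 1.350 m
P_cr = π²EI / L_e² = π² × 127×10⁹ × 4.912×10^-6 / 1.350² = 3.378×10^6 N

P_cr ≈ 3380 kN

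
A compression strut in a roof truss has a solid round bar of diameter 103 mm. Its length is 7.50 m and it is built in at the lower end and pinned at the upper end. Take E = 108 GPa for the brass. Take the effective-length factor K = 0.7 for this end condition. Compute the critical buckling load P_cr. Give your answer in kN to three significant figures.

I = πd⁴/64 = π×103⁴/64 = 5.525×10^6 mm⁴
I = 5.525×10^6 mm⁴ = 5.525×10^-6 m⁴
Effective length L_e = K·L = 0.7 × 7.50 = 5.250 m
P_cr = π²EI / L_e² = π² × 108×10⁹ × 5.525×10^-6 / 5.250² = 2.137×10^5 N

P_cr ≈ 214 kN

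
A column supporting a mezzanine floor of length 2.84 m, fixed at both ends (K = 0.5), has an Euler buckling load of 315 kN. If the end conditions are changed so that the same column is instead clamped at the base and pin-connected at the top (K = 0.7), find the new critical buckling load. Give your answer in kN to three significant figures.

P_cr ∝ 1/K², so P_cr,new = P_cr,old × (K_old/K_new)² = 315 × (0.5/0.7)²
= 315 × 0.5102 = 161 kN

P_cr ≈ 161 kN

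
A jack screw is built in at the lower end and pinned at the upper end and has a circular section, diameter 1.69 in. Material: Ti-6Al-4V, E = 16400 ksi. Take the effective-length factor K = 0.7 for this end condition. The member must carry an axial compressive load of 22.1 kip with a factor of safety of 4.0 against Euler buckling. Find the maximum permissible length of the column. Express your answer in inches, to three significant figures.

L_max ≈ 38.7 in

I = πd⁴/64 = π×1.69⁴/64 = 0.4004 in⁴
Required critical load P_cr = n·P = 4.0 × 22.1 = 88.40 kip = 8.840×10^4 lb
From P_cr = π²EI/(K·L)²:  L = (1/K)·√(π²EI/P_cr) = (1/0.7)·√(π²×1.64×10^7×0.4004/8.840×10^4)
L = 38.7 in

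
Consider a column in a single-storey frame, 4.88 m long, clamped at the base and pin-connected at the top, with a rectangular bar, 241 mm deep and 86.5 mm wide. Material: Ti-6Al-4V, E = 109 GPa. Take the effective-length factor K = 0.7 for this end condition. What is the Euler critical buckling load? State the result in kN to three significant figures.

P_cr ≈ 1200 kN

Buckling occurs about the weak axis: I_min = h·b³/12 with b = 86.5 mm (the shorter side).
I_min = 241×86.5³/12 = 1.300×10^7 mm⁴
I = 1.300×10^7 mm⁴ = 1.300×10^-5 m⁴
Effective length L_e = K·L = 0.7 × 4.88 = 3.416 m
P_cr = π²EI / L_e² = π² × 109×10⁹ × 1.300×10^-5 / 3.416² = 1.198×10^6 N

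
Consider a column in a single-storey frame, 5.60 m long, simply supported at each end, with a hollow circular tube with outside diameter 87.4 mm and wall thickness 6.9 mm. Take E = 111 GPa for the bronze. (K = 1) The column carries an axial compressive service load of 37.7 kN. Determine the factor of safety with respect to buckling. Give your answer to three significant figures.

n ≈ 1.32

Inner diameter d_i = 87.4 − 2×6.9 = 73.60 mm
I = π(d_o⁴ − d_i⁴)/64 = π(87.4⁴ − 73.60⁴)/64 = 1.424×10^6 mm⁴
I = 1.424×10^6 mm⁴ = 1.424×10^-6 m⁴
Effective length L_e = K·L = 1 × 5.60 = 5.600 m
P_cr = π²EI / L_e² = π² × 111×10⁹ × 1.424×10^-6 / 5.600² = 4.974×10^4 N
Factor of safety n = P_cr / P = 49.742 / 37.7 = 1.32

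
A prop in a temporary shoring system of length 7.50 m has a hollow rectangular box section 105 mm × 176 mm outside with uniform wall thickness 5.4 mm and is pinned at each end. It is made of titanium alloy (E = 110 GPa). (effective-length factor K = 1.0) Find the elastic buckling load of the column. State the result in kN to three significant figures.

Inner dimensions: h_i = 176 − 2×5.4 = 165.2 mm, b_i = 105 − 2×5.4 = 94.20 mm
Weak-axis I_min = (h_o·b_o³ − h_i·b_i³)/12 with b_o = 105, b_i = 94.20 mm (shorter outer/inner sides).
I_min = (176×105³ − 165.2×94.20³)/12 = 5.471×10^6 mm⁴
I = 5.471×10^6 mm⁴ = 5.471×10^-6 m⁴
Effective length L_e = K·L = 1 × 7.50 = 7.500 m
P_cr = π²EI / L_e² = π² × 110×10⁹ × 5.471×10^-6 / 7.500² = 1.056×10^5 N

P_cr ≈ 106 kN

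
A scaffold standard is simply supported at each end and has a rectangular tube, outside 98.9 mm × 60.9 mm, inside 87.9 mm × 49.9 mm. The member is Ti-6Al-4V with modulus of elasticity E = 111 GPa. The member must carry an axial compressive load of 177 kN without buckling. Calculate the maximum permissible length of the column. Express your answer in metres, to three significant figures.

Weak-axis I_min = (h_o·b_o³ − h_i·b_i³)/12 with b_o = 60.9, b_i = 49.90 mm (shorter outer/inner sides).
I_min = (98.9×60.9³ − 87.90×49.90³)/12 = 9.514×10^5 mm⁴
I = 9.514×10^-7 m⁴
At the buckling limit P_cr = P = 1.770×10^5 N
From P_cr = π²EI/(K·L)²:  L = (1/K)·√(π²EI/P_cr) = (1/1)·√(π²×1.11×10^11×9.514×10^-7/1.770×10^5)
L = 2.43 m

L_max ≈ 2.43 m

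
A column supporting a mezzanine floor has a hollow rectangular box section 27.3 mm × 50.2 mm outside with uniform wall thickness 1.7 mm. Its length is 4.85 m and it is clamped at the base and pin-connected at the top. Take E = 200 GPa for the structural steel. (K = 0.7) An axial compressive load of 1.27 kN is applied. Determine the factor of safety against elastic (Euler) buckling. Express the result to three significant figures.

Inner dimensions: h_i = 50.2 − 2×1.7 = 46.80 mm, b_i = 27.3 − 2×1.7 = 23.90 mm
Weak-axis I_min = (h_o·b_o³ − h_i·b_i³)/12 with b_o = 27.3, b_i = 23.90 mm (shorter outer/inner sides).
I_min = (50.2×27.3³ − 46.80×23.90³)/12 = 3.187×10^4 mm⁴
I = 3.187×10^4 mm⁴ = 3.187×10^-8 m⁴
Effective length L_e = K·L = 0.7 × 4.85 = 3.395 m
P_cr = π²EI / L_e² = π² × 200×10⁹ × 3.187×10^-8 / 3.395² = 5.459×10^3 N
Factor of safety n = P_cr / P = 5.4586 / 1.27 = 4.30

n ≈ 4.30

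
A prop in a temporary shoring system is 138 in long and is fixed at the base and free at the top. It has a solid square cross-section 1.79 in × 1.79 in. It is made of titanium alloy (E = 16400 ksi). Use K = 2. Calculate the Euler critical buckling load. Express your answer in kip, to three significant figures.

I = a⁴/12 = 1.79⁴/12 = 0.8555 in⁴
Effective length L_e = K·L = 2 × 138 = 276.0 in
P_cr = π²EI / L_e² = π² × 16400×10³ × 0.8555 / 276.0² = 1.818×10^3 lb

P_cr ≈ 1.82 kip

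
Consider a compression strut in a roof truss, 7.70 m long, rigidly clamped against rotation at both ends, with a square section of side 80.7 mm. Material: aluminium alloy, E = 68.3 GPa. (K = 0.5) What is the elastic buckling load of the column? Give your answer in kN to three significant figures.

P_cr ≈ 161 kN

I = a⁴/12 = 80.7⁴/12 = 3.534×10^6 mm⁴
I = 3.534×10^6 mm⁴ = 3.534×10^-6 m⁴
Effective length L_e = K·L = 0.5 × 7.70 = 3.850 m
P_cr = π²EI / L_e² = π² × 68.3×10⁹ × 3.534×10^-6 / 3.850² = 1.607×10^5 N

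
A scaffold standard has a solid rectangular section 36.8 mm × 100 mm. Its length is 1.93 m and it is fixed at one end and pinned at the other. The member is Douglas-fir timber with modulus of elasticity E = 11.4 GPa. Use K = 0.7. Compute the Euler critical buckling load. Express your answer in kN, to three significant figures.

Buckling occurs about the weak axis: I_min = h·b³/12 with b = 36.8 mm (the shorter side).
I_min = 100×36.8³/12 = 4.153×10^5 mm⁴
I = 4.153×10^5 mm⁴ = 4.153×10^-7 m⁴
Effective length L_e = K·L = 0.7 × 1.93 = 1.351 m
P_cr = π²EI / L_e² = π² × 11.4×10⁹ × 4.153×10^-7 / 1.351² = 2.560×10^4 N

P_cr ≈ 25.6 kN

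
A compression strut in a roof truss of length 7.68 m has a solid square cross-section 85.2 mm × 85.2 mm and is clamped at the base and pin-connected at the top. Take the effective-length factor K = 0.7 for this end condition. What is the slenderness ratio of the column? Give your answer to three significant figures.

λ ≈ 219

For a square r = a/√12 = 85.2/√12 = 24.60 mm
L_e = K·L = 0.7 × 7.68 m = 5.376 m = 5376.0 mm
λ = L_e / r_min = 5376.0 / 24.60 = 219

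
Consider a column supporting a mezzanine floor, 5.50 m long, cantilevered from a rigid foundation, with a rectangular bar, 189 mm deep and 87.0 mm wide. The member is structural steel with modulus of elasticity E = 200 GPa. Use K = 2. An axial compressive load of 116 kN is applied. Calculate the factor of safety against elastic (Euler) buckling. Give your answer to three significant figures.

Buckling occurs about the weak axis: I_min = h·b³/12 with b = 87.0 mm (the shorter side).
I_min = 189×87.0³/12 = 1.037×10^7 mm⁴
I = 1.037×10^7 mm⁴ = 1.037×10^-5 m⁴
Effective length L_e = K·L = 2 × 5.50 = 11.00 m
P_cr = π²EI / L_e² = π² × 200×10⁹ × 1.037×10^-5 / 11.00² = 1.692×10^5 N
Factor of safety n = P_cr / P = 169.19 / 116 = 1.46

n ≈ 1.46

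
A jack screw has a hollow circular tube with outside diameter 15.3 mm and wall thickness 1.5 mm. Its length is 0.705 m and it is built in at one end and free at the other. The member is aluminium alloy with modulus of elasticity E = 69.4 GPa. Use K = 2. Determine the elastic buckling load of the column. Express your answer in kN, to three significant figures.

Inner diameter d_i = 15.3 − 2×1.5 = 12.30 mm
I = π(d_o⁴ − d_i⁴)/64 = π(15.3⁴ − 12.30⁴)/64 = 1.566×10^3 mm⁴
I = 1.566×10^3 mm⁴ = 1.566×10^-9 m⁴
Effective length L_e = K·L = 2 × 0.705 = 1.410 m
P_cr = π²EI / L_e² = π² × 69.4×10⁹ × 1.566×10^-9 / 1.410² = 539.6 N

P_cr ≈ 0.540 kN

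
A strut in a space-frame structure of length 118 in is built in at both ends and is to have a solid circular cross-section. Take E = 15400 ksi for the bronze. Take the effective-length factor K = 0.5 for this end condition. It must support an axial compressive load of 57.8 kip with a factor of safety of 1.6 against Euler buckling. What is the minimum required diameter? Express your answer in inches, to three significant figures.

d ≈ 2.56 in

Required P_cr = n·P = 1.6 × 57.8 = 92.48 kip
L_e = K·L = 0.5 × 118 = 59.00 in
Required I = P_cr·L_e²/(π²E) = 9.248×10^4 × 59.00² / (π² × 1.54×10^7) = 2.118 in⁴
Solid circle: I = πd⁴/64  ⇒  d = (64I/π)^(1/4) = (64×2.118/π)^(1/4) = 2.56 in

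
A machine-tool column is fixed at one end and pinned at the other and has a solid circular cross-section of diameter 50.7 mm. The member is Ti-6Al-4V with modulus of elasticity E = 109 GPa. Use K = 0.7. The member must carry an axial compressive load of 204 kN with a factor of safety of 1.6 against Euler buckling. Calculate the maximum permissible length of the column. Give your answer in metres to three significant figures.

I = πd⁴/64 = π×50.7⁴/64 = 3.243×10^5 mm⁴
I = 3.243×10^-7 m⁴
Required critical load P_cr = n·P = 1.6 × 204 = 326.4 kN = 3.264×10^5 N
From P_cr = π²EI/(K·L)²:  L = (1/K)·√(π²EI/P_cr) = (1/0.7)·√(π²×1.09×10^11×3.243×10^-7/3.264×10^5)
L = 1.48 m

L_max ≈ 1.48 m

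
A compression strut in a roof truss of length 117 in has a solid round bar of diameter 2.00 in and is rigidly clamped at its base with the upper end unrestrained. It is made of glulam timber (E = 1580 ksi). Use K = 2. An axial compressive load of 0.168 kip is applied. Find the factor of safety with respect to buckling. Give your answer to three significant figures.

n ≈ 1.33

I = πd⁴/64 = π×2.00⁴/64 = 0.7854 in⁴
Effective length L_e = K·L = 2 × 117 = 234.0 in
P_cr = π²EI / L_e² = π² × 1580×10³ × 0.7854 / 234.0² = 223.7 lb
Factor of safety n = P_cr / P = 0.22367 / 0.168 = 1.33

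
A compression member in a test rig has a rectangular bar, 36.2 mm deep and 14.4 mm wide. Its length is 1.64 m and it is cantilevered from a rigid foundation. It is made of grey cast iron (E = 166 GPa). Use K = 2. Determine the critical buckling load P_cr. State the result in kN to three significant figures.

Buckling occurs about the weak axis: I_min = h·b³/12 with b = 14.4 mm (the shorter side).
I_min = 36.2×14.4³/12 = 9.008×10^3 mm⁴
I = 9.008×10^3 mm⁴ = 9.008×10^-9 m⁴
Effective length L_e = K·L = 2 × 1.64 = 3.280 m
P_cr = π²EI / L_e² = π² × 166×10⁹ × 9.008×10^-9 / 3.280² = 1.372×10^3 N

P_cr ≈ 1.37 kN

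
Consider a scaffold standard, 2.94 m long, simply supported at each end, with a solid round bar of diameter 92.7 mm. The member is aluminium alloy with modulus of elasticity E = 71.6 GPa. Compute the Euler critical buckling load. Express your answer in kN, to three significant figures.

P_cr ≈ 296 kN

I = πd⁴/64 = π×92.7⁴/64 = 3.625×10^6 mm⁴
I = 3.625×10^6 mm⁴ = 3.625×10^-6 m⁴
Effective length L_e = K·L = 1 × 2.94 = 2.940 m
P_cr = π²EI / L_e² = π² × 71.6×10⁹ × 3.625×10^-6 / 2.940² = 2.964×10^5 N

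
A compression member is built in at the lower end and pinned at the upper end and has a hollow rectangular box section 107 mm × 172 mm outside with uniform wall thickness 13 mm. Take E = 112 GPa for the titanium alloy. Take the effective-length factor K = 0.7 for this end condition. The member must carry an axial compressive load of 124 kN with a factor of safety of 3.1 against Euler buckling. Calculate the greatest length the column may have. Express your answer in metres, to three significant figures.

Inner dimensions: h_i = 172 − 2×13 = 146.0 mm, b_i = 107 − 2×13 = 81.00 mm
Weak-axis I_min = (h_o·b_o³ − h_i·b_i³)/12 with b_o = 107, b_i = 81.00 mm (shorter outer/inner sides).
I_min = (172×107³ − 146.0×81.00³)/12 = 1.109×10^7 mm⁴
I = 1.109×10^-5 m⁴
Required critical load P_cr = n·P = 3.1 × 124 = 384.4 kN = 3.844×10^5 N
From P_cr = π²EI/(K·L)²:  L = (1/K)·√(π²EI/P_cr) = (1/0.7)·√(π²×1.12×10^11×1.109×10^-5/3.844×10^5)
L = 8.07 m

L_max ≈ 8.07 m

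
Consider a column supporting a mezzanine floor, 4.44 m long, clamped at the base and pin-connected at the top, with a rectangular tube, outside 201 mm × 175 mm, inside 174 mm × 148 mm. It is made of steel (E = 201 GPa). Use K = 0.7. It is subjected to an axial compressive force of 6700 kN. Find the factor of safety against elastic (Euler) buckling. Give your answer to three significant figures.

Weak-axis I_min = (h_o·b_o³ − h_i·b_i³)/12 with b_o = 175, b_i = 148.0 mm (shorter outer/inner sides).
I_min = (201×175³ − 174.0×148.0³)/12 = 4.276×10^7 mm⁴
I = 4.276×10^7 mm⁴ = 4.276×10^-5 m⁴
Effective length L_e = K·L = 0.7 × 4.44 = 3.108 m
P_cr = π²EI / L_e² = π² × 201×10⁹ × 4.276×10^-5 / 3.108² = 8.782×10^6 N
Factor of safety n = P_cr / P = 8782.3 / 6700 = 1.31

n ≈ 1.31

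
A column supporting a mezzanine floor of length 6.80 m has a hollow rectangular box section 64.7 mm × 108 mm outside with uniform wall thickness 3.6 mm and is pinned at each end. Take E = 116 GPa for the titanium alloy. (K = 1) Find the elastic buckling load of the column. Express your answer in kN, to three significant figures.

P_cr ≈ 20.8 kN

Inner dimensions: h_i = 108 − 2×3.6 = 100.8 mm, b_i = 64.7 − 2×3.6 = 57.50 mm
Weak-axis I_min = (h_o·b_o³ − h_i·b_i³)/12 with b_o = 64.7, b_i = 57.50 mm (shorter outer/inner sides).
I_min = (108×64.7³ − 100.8×57.50³)/12 = 8.406×10^5 mm⁴
I = 8.406×10^5 mm⁴ = 8.406×10^-7 m⁴
Effective length L_e = K·L = 1 × 6.80 = 6.800 m
P_cr = π²EI / L_e² = π² × 116×10⁹ × 8.406×10^-7 / 6.800² = 2.081×10^4 N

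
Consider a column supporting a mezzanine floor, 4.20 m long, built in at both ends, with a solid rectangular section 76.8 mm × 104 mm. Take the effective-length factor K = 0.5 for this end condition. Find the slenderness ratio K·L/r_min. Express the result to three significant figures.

For a rectangle r_min = b/√12 = 76.8/√12 = 22.17 mm
L_e = K·L = 0.5 × 4.20 m = 2.100 m = 2100.0 mm
λ = L_e / r_min = 2100.0 / 22.17 = 94.7

λ ≈ 94.7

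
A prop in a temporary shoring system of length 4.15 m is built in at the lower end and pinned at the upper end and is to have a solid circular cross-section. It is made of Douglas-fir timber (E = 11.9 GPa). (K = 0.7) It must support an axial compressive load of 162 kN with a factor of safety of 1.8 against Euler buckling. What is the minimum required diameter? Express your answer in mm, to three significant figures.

d ≈ 144 mm

Required P_cr = n·P = 1.8 × 162 = 291.6 kN
L_e = K·L = 0.7 × 4.15 = 2.905 m
Required I = P_cr·L_e²/(π²E) = 2.916×10^5 × 2.905² / (π² × 1.19×10^10) = 2.095×10^-5 m⁴
I_req = 2.095×10^7 mm⁴
Solid circle: I = πd⁴/64  ⇒  d = (64I/π)^(1/4) = (64×2.095×10^7/π)^(1/4) = 144 mm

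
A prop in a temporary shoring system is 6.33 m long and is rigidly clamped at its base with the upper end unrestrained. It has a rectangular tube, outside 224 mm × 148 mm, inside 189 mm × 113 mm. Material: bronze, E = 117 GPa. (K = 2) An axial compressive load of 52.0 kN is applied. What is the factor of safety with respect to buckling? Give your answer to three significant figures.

Weak-axis I_min = (h_o·b_o³ − h_i·b_i³)/12 with b_o = 148, b_i = 113.0 mm (shorter outer/inner sides).
I_min = (224×148³ − 189.0×113.0³)/12 = 3.779×10^7 mm⁴
I = 3.779×10^7 mm⁴ = 3.779×10^-5 m⁴
Effective length L_e = K·L = 2 × 6.33 = 12.66 m
P_cr = π²EI / L_e² = π² × 117×10⁹ × 3.779×10^-5 / 12.66² = 2.723×10^5 N
Factor of safety n = P_cr / P = 272.25 / 52.0 = 5.24

n ≈ 5.24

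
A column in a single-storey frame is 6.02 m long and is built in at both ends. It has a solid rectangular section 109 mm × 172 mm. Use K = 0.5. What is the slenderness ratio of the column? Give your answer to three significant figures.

For a rectangle r_min = b/√12 = 109/√12 = 31.47 mm
L_e = K·L = 0.5 × 6.02 m = 3.010 m = 3010.0 mm
λ = L_e / r_min = 3010.0 / 31.47 = 95.7

λ ≈ 95.7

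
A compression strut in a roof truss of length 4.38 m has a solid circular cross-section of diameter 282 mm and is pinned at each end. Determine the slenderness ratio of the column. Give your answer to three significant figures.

For a solid circle r = d/4 = 282/4 = 70.50 mm
L_e = K·L = 1 × 4.38 m = 4.380 m = 4380.0 mm
λ = L_e / r_min = 4380.0 / 70.50 = 62.1

λ ≈ 62.1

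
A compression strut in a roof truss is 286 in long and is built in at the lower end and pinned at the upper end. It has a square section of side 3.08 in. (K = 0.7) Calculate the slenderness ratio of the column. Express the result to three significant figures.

λ ≈ 225

For a square r = a/√12 = 3.08/√12 = 0.8891 in
L_e = K·L = 0.7 × 286 = 200.2 in
λ = L_e / r_min = 200.20 / 0.8891 = 225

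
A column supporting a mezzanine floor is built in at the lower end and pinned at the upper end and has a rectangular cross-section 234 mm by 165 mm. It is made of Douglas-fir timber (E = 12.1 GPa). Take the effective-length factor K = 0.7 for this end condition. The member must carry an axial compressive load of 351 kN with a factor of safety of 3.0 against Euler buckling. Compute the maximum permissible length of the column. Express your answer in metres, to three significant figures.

L_max ≈ 4.50 m

Buckling occurs about the weak axis: I_min = h·b³/12 with b = 165 mm (the shorter side).
I_min = 234×165³/12 = 8.760×10^7 mm⁴
I = 8.760×10^-5 m⁴
Required critical load P_cr = n·P = 3.0 × 351 = 1053 kN = 1.053×10^6 N
From P_cr = π²EI/(K·L)²:  L = (1/K)·√(π²EI/P_cr) = (1/0.7)·√(π²×1.21×10^10×8.760×10^-5/1.053×10^6)
L = 4.50 m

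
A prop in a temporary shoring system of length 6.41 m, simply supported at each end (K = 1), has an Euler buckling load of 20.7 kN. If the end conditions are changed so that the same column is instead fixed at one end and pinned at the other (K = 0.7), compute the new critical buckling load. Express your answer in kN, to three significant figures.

P_cr ∝ 1/K², so P_cr,new = P_cr,old × (K_old/K_new)² = 20.7 × (1/0.7)²
= 20.7 × 2.041 = 42.2 kN

P_cr ≈ 42.2 kN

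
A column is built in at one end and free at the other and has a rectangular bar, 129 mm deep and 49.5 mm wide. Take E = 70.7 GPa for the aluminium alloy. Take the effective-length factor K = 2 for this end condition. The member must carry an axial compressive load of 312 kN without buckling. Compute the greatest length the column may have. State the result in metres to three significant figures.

L_max ≈ 0.854 m

Buckling occurs about the weak axis: I_min = h·b³/12 with b = 49.5 mm (the shorter side).
I_min = 129×49.5³/12 = 1.304×10^6 mm⁴
I = 1.304×10^-6 m⁴
At the buckling limit P_cr = P = 3.120×10^5 N
From P_cr = π²EI/(K·L)²:  L = (1/K)·√(π²EI/P_cr) = (1/2)·√(π²×7.07×10^10×1.304×10^-6/3.120×10^5)
L = 0.854 m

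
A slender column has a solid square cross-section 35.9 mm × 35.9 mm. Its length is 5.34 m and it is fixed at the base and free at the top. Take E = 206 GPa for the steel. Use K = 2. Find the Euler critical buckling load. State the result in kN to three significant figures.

P_cr ≈ 2.47 kN

I = a⁴/12 = 35.9⁴/12 = 1.384×10^5 mm⁴
I = 1.384×10^5 mm⁴ = 1.384×10^-7 m⁴
Effective length L_e = K·L = 2 × 5.34 = 10.68 m
P_cr = π²EI / L_e² = π² × 206×10⁹ × 1.384×10^-7 / 10.68² = 2.467×10^3 N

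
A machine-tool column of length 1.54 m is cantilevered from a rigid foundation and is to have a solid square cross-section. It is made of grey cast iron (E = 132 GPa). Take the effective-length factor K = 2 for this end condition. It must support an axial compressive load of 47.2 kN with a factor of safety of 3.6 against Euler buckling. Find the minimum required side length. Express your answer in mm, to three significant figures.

Required P_cr = n·P = 3.6 × 47.2 = 169.9 kN
L_e = K·L = 2 × 1.54 = 3.080 m
Required I = P_cr·L_e²/(π²E) = 1.699×10^5 × 3.080² / (π² × 1.32×10^11) = 1.237×10^-6 m⁴
I_req = 1.237×10^6 mm⁴
Solid square: I = a⁴/12  ⇒  a = (12I)^(1/4) = (12×1.237×10^6)^(1/4) = 62.1 mm

a ≈ 62.1 mm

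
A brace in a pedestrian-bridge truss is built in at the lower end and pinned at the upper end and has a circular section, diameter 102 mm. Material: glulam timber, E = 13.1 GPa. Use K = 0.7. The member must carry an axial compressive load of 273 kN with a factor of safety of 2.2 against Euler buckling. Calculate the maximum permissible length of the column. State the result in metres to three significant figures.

L_max ≈ 1.53 m

I = πd⁴/64 = π×102⁴/64 = 5.313×10^6 mm⁴
I = 5.313×10^-6 m⁴
Required critical load P_cr = n·P = 2.2 × 273 = 600.6 kN = 6.006×10^5 N
From P_cr = π²EI/(K·L)²:  L = (1/K)·√(π²EI/P_cr) = (1/0.7)·√(π²×1.31×10^10×5.313×10^-6/6.006×10^5)
L = 1.53 m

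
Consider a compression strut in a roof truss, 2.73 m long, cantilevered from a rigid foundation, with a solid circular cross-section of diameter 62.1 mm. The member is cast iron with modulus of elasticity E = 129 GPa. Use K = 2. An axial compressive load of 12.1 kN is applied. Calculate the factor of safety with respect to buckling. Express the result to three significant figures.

n ≈ 2.58

I = πd⁴/64 = π×62.1⁴/64 = 7.300×10^5 mm⁴
I = 7.300×10^5 mm⁴ = 7.300×10^-7 m⁴
Effective length L_e = K·L = 2 × 2.73 = 5.460 m
P_cr = π²EI / L_e² = π² × 129×10⁹ × 7.300×10^-7 / 5.460² = 3.118×10^4 N
Factor of safety n = P_cr / P = 31.177 / 12.1 = 2.58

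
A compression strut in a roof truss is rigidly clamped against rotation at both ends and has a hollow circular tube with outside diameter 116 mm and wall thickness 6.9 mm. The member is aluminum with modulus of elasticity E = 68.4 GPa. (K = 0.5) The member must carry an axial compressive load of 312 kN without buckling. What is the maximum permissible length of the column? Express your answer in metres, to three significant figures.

L_max ≈ 5.53 m

Inner diameter d_i = 116 − 2×6.9 = 102.2 mm
I = π(d_o⁴ − d_i⁴)/64 = π(116⁴ − 102.2⁴)/64 = 3.533×10^6 mm⁴
I = 3.533×10^-6 m⁴
At the buckling limit P_cr = P = 3.120×10^5 N
From P_cr = π²EI/(K·L)²:  L = (1/K)·√(π²EI/P_cr) = (1/0.5)·√(π²×6.84×10^10×3.533×10^-6/3.120×10^5)
L = 5.53 m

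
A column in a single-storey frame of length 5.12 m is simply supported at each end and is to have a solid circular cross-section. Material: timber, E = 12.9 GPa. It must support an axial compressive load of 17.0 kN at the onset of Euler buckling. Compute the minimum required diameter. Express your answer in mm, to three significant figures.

d ≈ 91.9 mm

L_e = K·L = 1 × 5.12 = 5.120 m
Required I = P_cr·L_e²/(π²E) = 1.700×10^4 × 5.120² / (π² × 1.29×10^10) = 3.500×10^-6 m⁴
I_req = 3.500×10^6 mm⁴
Solid circle: I = πd⁴/64  ⇒  d = (64I/π)^(1/4) = (64×3.500×10^6/π)^(1/4) = 91.9 mm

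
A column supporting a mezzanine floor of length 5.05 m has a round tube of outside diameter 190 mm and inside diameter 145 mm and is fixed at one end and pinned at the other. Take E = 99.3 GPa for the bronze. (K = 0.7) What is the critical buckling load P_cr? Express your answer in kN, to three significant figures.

P_cr ≈ 3320 kN

d_o = 190 mm, d_i = 145 mm
I = π(d_o⁴ − d_i⁴)/64 = π(190⁴ − 145.0⁴)/64 = 4.227×10^7 mm⁴
I = 4.227×10^7 mm⁴ = 4.227×10^-5 m⁴
Effective length L_e = K·L = 0.7 × 5.05 = 3.535 m
P_cr = π²EI / L_e² = π² × 99.3×10⁹ × 4.227×10^-5 / 3.535² = 3.315×10^6 N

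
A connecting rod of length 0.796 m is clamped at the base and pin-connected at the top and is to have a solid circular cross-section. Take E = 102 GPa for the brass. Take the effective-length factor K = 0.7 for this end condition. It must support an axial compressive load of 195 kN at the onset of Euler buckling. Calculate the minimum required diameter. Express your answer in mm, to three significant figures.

L_e = K·L = 0.7 × 0.796 = 0.5572 m
Required I = P_cr·L_e²/(π²E) = 1.950×10^5 × 0.5572² / (π² × 1.02×10^11) = 6.014×10^-8 m⁴
I_req = 6.014×10^4 mm⁴
Solid circle: I = πd⁴/64  ⇒  d = (64I/π)^(1/4) = (64×6.014×10^4/π)^(1/4) = 33.3 mm

d ≈ 33.3 mm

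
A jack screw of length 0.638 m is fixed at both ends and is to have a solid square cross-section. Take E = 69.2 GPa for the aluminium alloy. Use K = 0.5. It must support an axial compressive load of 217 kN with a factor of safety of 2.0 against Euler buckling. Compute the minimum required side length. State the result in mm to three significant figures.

Required P_cr = n·P = 2.0 × 217 = 434.0 kN
L_e = K·L = 0.5 × 0.638 = 0.3190 m
Required I = P_cr·L_e²/(π²E) = 4.340×10^5 × 0.3190² / (π² × 6.92×10^10) = 6.466×10^-8 m⁴
I_req = 6.466×10^4 mm⁴
Solid square: I = a⁴/12  ⇒  a = (12I)^(1/4) = (12×6.466×10^4)^(1/4) = 29.7 mm

a ≈ 29.7 mm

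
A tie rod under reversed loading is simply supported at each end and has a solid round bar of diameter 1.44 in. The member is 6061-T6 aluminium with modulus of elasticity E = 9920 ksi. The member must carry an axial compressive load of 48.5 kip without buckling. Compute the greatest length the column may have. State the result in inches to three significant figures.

I = πd⁴/64 = π×1.44⁴/64 = 0.2111 in⁴
At the buckling limit P_cr = P = 4.850×10^4 lb
From P_cr = π²EI/(K·L)²:  L = (1/K)·√(π²EI/P_cr) = (1/1)·√(π²×9.92×10^6×0.2111/4.850×10^4)
L = 20.6 in

L_max ≈ 20.6 in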